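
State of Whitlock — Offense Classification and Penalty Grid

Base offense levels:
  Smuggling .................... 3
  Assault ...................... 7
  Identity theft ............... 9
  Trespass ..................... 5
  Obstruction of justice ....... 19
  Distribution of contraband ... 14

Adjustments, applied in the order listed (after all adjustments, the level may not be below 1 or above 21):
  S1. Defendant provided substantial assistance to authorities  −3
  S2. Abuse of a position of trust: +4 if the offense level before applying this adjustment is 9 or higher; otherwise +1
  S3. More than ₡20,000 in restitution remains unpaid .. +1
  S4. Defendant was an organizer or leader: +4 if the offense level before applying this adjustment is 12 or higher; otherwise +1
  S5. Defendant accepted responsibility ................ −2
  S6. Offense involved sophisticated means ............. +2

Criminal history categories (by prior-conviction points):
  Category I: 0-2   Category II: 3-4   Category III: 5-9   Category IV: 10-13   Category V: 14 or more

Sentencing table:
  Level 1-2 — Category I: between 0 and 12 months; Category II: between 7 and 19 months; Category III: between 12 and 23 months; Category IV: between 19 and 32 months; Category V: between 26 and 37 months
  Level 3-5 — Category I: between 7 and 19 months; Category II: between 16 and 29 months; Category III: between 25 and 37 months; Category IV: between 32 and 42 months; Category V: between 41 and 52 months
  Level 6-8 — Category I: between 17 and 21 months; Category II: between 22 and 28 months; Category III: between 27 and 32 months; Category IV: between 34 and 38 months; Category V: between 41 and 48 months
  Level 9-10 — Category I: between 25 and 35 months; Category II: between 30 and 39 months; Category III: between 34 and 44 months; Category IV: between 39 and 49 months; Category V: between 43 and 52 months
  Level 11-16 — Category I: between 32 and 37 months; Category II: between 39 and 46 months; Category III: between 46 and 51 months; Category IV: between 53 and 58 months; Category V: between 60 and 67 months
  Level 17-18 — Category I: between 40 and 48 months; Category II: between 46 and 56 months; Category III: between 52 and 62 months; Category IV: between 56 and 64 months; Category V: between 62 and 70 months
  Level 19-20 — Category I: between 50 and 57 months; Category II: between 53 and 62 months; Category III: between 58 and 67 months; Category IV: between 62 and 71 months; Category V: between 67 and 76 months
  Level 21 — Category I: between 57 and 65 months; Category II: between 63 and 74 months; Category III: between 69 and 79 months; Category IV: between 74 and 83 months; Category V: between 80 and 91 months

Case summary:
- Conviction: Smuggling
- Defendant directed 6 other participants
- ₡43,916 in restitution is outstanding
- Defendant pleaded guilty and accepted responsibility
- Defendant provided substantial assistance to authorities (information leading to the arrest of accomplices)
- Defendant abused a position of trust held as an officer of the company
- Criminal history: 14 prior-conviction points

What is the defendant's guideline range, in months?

26-37 months

Base offense level for smuggling: 3.
S1 applies: 3 − 3 = 0.
S2 applies (level before this adjustment is 0 < 9, so +1): 0 + 1 = 1.
S3 applies: 1 + 1 = 2.
S4 applies (level before this adjustment is 2 < 12, so +1): 2 + 1 = 3.
S5 applies: 3 − 2 = 1.
S6 does not apply.
Final offense level: 1.
Criminal history: 14 prior points → Category V (14+).
Level 1 falls in the 1-2 band.
Grid: Level 1-2 × Category V = 26-37 months.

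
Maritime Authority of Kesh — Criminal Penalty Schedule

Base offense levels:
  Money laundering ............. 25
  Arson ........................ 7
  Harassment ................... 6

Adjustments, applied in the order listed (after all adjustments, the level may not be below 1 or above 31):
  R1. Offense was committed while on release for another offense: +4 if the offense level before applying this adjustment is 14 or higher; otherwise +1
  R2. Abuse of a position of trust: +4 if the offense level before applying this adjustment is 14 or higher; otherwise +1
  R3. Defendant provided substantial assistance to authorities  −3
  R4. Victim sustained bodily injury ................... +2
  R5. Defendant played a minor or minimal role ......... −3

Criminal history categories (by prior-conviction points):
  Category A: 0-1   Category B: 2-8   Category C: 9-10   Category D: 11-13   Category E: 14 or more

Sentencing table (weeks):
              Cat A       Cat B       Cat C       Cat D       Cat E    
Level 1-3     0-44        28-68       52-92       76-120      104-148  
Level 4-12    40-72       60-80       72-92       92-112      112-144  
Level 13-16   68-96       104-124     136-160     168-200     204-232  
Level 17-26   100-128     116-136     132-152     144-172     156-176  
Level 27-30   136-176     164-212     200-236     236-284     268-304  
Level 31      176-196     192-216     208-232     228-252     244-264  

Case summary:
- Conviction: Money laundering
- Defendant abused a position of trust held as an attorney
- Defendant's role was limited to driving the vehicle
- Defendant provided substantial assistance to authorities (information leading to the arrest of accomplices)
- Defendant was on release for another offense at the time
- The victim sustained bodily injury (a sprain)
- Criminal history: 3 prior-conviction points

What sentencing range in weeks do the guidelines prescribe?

164-212 weeks

Base offense level for money laundering: 25.
R1 applies (level before this adjustment is 25 ≥ 14, so +4): 25 + 4 = 29.
R2 applies (level before this adjustment is 29 ≥ 14, so +4): 29 + 4 = 33.
R3 applies: 33 − 3 = 30.
R4 applies: 30 + 2 = 32.
R5 applies: 32 − 3 = 29.
Final offense level: 29.
Criminal history: 3 prior points → Category B (2-8).
Level 29 falls in the 27-30 band.
Grid: Level 27-30 × Category B = 164-212 weeks.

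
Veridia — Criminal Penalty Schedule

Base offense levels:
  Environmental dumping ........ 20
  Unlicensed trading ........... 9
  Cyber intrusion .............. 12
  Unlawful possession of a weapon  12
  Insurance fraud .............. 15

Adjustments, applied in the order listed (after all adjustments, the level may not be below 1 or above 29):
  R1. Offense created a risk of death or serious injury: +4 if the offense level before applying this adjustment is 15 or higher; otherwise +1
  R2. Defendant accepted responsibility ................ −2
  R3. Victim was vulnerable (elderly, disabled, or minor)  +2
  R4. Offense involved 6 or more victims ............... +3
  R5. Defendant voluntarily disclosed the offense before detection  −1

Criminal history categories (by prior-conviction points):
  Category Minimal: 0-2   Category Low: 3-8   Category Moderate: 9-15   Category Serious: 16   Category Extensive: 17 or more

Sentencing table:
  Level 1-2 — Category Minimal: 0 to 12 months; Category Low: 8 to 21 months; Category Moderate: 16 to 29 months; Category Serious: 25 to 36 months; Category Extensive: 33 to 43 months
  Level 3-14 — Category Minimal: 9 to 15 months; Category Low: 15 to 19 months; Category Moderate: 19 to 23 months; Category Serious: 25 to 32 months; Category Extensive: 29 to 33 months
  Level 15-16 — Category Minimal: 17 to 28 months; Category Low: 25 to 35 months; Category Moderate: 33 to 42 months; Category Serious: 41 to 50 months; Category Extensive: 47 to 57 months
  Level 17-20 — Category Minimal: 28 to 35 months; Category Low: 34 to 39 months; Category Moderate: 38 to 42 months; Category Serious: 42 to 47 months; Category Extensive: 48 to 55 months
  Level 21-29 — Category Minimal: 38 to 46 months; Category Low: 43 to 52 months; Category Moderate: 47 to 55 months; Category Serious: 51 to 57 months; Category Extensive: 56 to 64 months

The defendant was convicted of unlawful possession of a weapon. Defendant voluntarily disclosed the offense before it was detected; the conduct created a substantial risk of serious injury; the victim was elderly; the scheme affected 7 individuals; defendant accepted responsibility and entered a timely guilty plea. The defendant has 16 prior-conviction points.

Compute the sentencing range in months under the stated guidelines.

41-50 months

Base offense level for unlawful possession of a weapon: 12.
R1 applies (level before this adjustment is 12 < 15, so +1): 12 + 1 = 13.
R2 applies: 13 − 2 = 11.
R3 applies: 11 + 2 = 13.
R4 applies: 13 + 3 = 16.
R5 applies: 16 − 1 = 15.
Final offense level: 15.
Criminal history: 16 prior points → Category Serious (16).
Level 15 falls in the 15-16 band.
Grid: Level 15-16 × Category Serious = 41-50 months.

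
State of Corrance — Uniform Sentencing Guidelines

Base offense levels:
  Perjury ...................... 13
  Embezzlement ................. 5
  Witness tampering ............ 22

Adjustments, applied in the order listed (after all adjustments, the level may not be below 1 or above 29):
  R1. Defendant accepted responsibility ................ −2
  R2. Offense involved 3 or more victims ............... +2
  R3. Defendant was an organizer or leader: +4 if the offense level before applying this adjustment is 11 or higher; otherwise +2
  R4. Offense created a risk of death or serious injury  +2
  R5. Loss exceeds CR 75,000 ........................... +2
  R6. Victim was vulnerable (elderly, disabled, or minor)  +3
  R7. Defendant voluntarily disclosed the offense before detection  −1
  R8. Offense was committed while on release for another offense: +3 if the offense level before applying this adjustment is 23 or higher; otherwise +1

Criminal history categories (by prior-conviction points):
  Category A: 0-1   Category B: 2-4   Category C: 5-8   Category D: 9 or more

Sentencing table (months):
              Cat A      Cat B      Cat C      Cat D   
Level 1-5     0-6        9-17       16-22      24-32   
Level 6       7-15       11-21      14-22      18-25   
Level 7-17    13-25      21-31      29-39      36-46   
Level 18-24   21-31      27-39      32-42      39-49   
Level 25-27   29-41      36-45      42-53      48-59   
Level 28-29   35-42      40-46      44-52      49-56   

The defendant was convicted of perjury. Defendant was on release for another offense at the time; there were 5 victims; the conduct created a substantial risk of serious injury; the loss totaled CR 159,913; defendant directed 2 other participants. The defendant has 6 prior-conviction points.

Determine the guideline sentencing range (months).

Base offense level for perjury: 13.
R1 does not apply.
R2 applies: 13 + 2 = 15.
R3 applies (level before this adjustment is 15 ≥ 11, so +4): 15 + 4 = 19.
R4 applies: 19 + 2 = 21.
R5 applies: 21 + 2 = 23.
R7 does not apply.
R8 applies (level before this adjustment is 23 ≥ 23, so +3): 23 + 3 = 26.
Final offense level: 26.
Criminal history: 6 prior points → Category C (5-8).
Level 26 falls in the 25-27 band.
Grid: Level 25-27 × Category C = 42-53 months.

42-53 months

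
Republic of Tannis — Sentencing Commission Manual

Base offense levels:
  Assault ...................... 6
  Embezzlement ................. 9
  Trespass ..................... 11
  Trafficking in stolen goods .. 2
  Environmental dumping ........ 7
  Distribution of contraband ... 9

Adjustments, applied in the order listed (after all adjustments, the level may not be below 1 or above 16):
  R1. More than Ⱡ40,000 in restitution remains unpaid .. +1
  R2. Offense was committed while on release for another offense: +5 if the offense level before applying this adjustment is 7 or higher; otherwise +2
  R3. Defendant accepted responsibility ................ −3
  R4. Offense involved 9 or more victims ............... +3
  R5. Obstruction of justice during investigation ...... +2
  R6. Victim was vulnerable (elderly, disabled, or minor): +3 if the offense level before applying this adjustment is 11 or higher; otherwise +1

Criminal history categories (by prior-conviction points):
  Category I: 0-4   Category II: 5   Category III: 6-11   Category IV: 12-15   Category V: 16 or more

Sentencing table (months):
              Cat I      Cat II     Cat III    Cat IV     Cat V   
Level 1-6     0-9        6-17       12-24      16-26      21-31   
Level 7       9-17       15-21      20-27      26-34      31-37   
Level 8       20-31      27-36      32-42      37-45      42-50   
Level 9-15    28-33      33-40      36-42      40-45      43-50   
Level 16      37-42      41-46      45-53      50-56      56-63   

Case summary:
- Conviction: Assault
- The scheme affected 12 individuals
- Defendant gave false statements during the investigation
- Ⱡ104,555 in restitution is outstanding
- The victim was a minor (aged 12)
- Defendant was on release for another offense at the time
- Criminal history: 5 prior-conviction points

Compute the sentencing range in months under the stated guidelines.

Base offense level for assault: 6.
R1 applies: 6 + 1 = 7.
R2 applies (level before this adjustment is 7 ≥ 7, so +5): 7 + 5 = 12.
R3 does not apply.
R4 applies: 12 + 3 = 15.
R5 applies: 15 + 2 = 17.
R6 applies (level before this adjustment is 17 ≥ 11, so +3): 17 + 3 = 20.
Level 20 exceeds the maximum of 16; capped at 16.
Final offense level: 16.
Criminal history: 5 prior points → Category II (5).
Level 16 falls in the 16 band.
Grid: Level 16 × Category II = 41-46 months.

41-46 months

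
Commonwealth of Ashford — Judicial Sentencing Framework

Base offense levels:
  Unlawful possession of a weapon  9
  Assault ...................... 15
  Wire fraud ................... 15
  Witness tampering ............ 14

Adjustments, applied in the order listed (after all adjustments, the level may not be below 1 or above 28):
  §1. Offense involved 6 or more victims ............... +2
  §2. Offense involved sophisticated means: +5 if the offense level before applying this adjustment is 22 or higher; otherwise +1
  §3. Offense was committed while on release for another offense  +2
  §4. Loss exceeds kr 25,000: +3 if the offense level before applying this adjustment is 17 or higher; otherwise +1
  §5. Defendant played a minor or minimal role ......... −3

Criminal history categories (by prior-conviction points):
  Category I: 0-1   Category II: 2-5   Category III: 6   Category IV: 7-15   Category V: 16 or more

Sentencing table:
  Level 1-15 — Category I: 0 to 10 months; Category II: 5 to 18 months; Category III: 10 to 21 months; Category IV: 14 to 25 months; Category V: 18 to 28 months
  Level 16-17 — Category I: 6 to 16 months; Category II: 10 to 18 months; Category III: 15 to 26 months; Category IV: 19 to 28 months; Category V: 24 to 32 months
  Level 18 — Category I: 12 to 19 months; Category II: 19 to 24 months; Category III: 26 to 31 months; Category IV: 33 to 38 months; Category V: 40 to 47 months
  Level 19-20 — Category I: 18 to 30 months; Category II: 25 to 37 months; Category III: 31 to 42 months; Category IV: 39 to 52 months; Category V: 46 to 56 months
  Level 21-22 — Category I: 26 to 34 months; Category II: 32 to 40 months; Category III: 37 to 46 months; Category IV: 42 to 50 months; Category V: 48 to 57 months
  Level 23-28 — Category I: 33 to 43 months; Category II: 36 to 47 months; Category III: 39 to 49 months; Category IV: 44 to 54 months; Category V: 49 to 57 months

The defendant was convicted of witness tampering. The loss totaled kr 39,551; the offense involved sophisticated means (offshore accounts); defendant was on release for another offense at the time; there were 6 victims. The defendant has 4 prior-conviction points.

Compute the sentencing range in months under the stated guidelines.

32-40 months

Base offense level for witness tampering: 14.
§1 applies: 14 + 2 = 16.
§2 applies (level before this adjustment is 16 < 22, so +1): 16 + 1 = 17.
§3 applies: 17 + 2 = 19.
§4 applies (level before this adjustment is 19 ≥ 17, so +3): 19 + 3 = 22.
Final offense level: 22.
Criminal history: 4 prior points → Category II (2-5).
Level 22 falls in the 21-22 band.
Grid: Level 21-22 × Category II = 32-40 months.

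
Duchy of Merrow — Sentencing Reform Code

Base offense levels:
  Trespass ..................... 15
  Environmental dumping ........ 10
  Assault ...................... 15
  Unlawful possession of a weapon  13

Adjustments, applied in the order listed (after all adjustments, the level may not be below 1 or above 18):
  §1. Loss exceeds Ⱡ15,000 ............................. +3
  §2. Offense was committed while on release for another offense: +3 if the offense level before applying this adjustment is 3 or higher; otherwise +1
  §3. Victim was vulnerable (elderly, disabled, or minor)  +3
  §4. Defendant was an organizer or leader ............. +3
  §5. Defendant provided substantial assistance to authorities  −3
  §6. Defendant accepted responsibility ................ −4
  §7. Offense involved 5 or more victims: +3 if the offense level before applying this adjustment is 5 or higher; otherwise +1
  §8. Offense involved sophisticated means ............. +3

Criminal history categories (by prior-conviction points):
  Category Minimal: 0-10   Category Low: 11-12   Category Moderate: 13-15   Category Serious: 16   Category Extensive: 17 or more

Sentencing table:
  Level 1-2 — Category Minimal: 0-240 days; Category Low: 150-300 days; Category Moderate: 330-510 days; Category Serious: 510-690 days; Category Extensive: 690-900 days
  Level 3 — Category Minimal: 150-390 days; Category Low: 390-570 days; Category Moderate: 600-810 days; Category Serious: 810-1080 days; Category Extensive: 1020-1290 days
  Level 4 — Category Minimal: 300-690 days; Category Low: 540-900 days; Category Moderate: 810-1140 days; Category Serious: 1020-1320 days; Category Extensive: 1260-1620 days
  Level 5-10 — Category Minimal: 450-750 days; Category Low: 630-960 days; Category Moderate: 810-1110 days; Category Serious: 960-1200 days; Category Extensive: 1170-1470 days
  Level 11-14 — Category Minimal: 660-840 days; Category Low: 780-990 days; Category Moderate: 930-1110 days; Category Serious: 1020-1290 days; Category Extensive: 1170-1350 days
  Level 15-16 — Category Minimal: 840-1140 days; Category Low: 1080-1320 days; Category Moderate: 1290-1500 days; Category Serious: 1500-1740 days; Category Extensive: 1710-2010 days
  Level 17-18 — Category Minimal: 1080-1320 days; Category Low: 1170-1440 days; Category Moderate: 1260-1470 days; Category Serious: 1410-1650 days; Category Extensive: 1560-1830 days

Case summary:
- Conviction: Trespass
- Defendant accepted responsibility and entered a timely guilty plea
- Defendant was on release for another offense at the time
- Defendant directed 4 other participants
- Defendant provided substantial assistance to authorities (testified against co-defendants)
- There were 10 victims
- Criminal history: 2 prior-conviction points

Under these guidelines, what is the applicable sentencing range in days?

1080-1320 days

Base offense level for trespass: 15.
§1 does not apply.
§2 applies (level before this adjustment is 15 ≥ 3, so +3): 15 + 3 = 18.
§3 does not apply.
§4 applies: 18 + 3 = 21.
§5 applies: 21 − 3 = 18.
§6 applies: 18 − 4 = 14.
§7 applies (level before this adjustment is 14 ≥ 5, so +3): 14 + 3 = 17.
Final offense level: 17.
Criminal history: 2 prior points → Category Minimal (0-10).
Level 17 falls in the 17-18 band.
Grid: Level 17-18 × Category Minimal = 1080-1320 days.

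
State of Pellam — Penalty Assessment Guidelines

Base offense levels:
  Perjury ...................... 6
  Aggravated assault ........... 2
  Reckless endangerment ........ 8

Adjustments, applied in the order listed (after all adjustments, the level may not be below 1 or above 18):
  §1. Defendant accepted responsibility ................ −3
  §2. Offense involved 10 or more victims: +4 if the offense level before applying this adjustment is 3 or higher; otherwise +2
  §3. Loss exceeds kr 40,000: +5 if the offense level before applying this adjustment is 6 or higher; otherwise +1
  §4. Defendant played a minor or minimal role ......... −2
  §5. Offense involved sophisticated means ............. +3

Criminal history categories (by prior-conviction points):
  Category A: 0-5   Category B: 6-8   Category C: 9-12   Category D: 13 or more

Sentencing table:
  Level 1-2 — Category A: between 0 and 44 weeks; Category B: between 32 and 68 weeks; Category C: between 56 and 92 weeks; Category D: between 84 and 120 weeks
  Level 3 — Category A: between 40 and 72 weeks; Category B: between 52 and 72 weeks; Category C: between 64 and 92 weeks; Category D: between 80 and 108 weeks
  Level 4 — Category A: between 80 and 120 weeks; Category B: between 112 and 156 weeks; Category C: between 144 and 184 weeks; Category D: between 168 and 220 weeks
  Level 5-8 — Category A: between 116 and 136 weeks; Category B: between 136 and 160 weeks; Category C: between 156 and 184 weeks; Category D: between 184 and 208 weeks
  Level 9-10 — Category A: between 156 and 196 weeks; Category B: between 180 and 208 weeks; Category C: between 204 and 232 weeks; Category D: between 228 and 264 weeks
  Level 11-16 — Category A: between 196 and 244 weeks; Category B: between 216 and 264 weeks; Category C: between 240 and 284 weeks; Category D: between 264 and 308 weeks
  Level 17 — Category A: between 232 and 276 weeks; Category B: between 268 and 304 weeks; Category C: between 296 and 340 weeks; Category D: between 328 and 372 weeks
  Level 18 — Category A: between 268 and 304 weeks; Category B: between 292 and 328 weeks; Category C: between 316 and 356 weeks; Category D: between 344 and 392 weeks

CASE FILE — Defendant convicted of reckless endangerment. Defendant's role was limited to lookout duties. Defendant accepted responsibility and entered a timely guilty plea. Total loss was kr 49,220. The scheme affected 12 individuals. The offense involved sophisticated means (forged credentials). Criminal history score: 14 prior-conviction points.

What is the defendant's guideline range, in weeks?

264-308 weeks

Base offense level for reckless endangerment: 8.
§1 applies: 8 − 3 = 5.
§2 applies (level before this adjustment is 5 ≥ 3, so +4): 5 + 4 = 9.
§3 applies (level before this adjustment is 9 ≥ 6, so +5): 9 + 5 = 14.
§4 applies: 14 − 2 = 12.
§5 applies: 12 + 3 = 15.
Final offense level: 15.
Criminal history: 14 prior points → Category D (13+).
Level 15 falls in the 11-16 band.
Grid: Level 11-16 × Category D = 264-308 weeks.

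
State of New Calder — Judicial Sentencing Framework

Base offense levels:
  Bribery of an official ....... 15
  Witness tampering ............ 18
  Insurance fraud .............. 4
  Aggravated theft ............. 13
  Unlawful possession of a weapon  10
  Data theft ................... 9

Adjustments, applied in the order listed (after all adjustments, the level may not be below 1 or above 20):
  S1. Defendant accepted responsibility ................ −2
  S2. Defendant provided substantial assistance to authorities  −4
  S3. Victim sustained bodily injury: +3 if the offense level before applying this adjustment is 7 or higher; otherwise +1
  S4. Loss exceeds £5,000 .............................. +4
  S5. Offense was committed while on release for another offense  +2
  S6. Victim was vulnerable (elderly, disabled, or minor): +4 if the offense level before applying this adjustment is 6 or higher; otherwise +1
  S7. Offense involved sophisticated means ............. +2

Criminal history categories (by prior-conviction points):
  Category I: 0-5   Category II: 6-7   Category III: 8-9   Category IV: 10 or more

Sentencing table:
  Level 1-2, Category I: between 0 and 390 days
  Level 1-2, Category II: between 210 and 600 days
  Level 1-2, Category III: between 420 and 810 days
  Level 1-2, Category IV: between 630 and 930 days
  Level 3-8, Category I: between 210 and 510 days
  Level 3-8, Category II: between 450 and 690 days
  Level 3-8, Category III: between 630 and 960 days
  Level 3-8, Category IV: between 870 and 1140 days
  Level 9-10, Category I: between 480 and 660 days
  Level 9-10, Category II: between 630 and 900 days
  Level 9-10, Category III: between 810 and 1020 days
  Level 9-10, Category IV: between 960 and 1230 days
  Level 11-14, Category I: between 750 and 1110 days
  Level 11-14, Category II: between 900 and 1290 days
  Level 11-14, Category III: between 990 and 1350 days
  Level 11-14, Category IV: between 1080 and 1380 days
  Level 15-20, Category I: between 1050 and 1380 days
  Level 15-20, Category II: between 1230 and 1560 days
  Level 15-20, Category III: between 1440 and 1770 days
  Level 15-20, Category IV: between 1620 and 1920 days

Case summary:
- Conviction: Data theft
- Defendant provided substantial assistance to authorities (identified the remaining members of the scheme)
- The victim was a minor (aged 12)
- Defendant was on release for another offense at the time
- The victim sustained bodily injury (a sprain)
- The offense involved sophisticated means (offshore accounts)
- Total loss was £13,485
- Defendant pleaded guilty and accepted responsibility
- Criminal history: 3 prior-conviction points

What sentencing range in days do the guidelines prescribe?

Base offense level for data theft: 9.
S1 applies: 9 − 2 = 7.
S2 applies: 7 − 4 = 3.
S3 applies (level before this adjustment is 3 < 7, so +1): 3 + 1 = 4.
S4 applies: 4 + 4 = 8.
S5 applies: 8 + 2 = 10.
S6 applies (level before this adjustment is 10 ≥ 6, so +4): 10 + 4 = 14.
S7 applies: 14 + 2 = 16.
Final offense level: 16.
Criminal history: 3 prior points → Category I (0-5).
Level 16 falls in the 15-20 band.
Grid: Level 15-20 × Category I = 1050-1380 days.

1050-1380 days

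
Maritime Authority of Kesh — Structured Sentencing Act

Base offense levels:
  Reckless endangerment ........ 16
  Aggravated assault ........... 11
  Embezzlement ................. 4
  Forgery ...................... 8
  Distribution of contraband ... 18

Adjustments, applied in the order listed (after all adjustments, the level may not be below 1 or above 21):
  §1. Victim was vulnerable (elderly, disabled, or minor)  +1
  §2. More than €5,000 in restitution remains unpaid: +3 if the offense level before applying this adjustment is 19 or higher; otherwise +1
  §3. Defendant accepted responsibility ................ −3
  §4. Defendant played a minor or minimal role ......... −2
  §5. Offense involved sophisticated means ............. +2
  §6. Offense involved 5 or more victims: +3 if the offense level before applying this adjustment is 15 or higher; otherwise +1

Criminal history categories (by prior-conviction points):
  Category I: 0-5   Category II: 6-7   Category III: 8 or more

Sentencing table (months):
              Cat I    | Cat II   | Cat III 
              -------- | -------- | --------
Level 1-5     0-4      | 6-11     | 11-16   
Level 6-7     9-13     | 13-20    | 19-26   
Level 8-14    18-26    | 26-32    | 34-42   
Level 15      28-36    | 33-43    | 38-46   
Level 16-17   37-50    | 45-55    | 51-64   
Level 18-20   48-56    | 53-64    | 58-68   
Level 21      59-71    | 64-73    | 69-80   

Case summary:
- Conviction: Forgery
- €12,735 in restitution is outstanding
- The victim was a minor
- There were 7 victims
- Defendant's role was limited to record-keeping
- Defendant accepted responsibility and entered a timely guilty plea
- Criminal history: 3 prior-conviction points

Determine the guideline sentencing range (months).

9-13 months

Base offense level for forgery: 8.
§1 applies: 8 + 1 = 9.
§2 applies (level before this adjustment is 9 < 19, so +1): 9 + 1 = 10.
§3 applies: 10 − 3 = 7.
§4 applies: 7 − 2 = 5.
§5 does not apply.
§6 applies (level before this adjustment is 5 < 15, so +1): 5 + 1 = 6.
Final offense level: 6.
Criminal history: 3 prior points → Category I (0-5).
Level 6 falls in the 6-7 band.
Grid: Level 6-7 × Category I = 9-13 months.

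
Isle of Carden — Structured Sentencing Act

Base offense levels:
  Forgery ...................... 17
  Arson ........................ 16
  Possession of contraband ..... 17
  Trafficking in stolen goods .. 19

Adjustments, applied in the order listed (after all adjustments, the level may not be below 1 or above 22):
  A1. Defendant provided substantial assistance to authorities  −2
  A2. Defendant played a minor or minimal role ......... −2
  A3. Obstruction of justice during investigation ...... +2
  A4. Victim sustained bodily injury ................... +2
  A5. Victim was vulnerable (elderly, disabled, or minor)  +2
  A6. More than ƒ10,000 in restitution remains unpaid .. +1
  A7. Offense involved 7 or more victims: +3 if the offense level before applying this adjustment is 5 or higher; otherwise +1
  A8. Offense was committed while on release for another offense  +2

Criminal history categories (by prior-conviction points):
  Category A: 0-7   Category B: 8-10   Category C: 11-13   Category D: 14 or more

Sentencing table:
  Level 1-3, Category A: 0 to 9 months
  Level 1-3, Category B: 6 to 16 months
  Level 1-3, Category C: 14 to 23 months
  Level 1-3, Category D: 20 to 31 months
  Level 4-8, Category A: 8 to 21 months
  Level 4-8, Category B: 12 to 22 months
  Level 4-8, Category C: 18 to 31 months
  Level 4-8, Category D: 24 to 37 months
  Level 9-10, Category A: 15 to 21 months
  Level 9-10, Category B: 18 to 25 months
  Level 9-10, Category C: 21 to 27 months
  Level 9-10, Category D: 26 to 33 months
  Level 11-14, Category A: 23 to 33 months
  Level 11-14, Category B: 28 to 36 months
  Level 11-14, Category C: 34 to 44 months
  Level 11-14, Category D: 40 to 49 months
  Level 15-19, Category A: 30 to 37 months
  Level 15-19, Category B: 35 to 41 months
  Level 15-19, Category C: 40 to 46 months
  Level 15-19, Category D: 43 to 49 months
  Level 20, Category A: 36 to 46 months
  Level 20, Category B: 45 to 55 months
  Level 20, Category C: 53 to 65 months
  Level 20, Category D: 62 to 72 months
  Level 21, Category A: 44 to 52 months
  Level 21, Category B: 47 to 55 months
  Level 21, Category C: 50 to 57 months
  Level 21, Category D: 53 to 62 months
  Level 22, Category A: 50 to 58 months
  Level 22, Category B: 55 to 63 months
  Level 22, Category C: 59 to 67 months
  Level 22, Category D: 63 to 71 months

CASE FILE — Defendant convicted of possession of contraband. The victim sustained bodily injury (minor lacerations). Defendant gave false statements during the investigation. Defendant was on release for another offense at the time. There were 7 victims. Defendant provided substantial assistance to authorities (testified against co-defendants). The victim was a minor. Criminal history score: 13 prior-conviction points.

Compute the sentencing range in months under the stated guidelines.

59-67 months

Base offense level for possession of contraband: 17.
A1 applies: 17 − 2 = 15.
A2 does not apply.
A3 applies: 15 + 2 = 17.
A4 applies: 17 + 2 = 19.
A5 applies: 19 + 2 = 21.
A6 does not apply.
A7 applies (level before this adjustment is 21 ≥ 5, so +3): 21 + 3 = 24.
A8 applies: 24 + 2 = 26.
Level 26 exceeds the maximum of 22; capped at 22.
Final offense level: 22.
Criminal history: 13 prior points → Category C (11-13).
Level 22 falls in the 22 band.
Grid: Level 22 × Category C = 59-67 months.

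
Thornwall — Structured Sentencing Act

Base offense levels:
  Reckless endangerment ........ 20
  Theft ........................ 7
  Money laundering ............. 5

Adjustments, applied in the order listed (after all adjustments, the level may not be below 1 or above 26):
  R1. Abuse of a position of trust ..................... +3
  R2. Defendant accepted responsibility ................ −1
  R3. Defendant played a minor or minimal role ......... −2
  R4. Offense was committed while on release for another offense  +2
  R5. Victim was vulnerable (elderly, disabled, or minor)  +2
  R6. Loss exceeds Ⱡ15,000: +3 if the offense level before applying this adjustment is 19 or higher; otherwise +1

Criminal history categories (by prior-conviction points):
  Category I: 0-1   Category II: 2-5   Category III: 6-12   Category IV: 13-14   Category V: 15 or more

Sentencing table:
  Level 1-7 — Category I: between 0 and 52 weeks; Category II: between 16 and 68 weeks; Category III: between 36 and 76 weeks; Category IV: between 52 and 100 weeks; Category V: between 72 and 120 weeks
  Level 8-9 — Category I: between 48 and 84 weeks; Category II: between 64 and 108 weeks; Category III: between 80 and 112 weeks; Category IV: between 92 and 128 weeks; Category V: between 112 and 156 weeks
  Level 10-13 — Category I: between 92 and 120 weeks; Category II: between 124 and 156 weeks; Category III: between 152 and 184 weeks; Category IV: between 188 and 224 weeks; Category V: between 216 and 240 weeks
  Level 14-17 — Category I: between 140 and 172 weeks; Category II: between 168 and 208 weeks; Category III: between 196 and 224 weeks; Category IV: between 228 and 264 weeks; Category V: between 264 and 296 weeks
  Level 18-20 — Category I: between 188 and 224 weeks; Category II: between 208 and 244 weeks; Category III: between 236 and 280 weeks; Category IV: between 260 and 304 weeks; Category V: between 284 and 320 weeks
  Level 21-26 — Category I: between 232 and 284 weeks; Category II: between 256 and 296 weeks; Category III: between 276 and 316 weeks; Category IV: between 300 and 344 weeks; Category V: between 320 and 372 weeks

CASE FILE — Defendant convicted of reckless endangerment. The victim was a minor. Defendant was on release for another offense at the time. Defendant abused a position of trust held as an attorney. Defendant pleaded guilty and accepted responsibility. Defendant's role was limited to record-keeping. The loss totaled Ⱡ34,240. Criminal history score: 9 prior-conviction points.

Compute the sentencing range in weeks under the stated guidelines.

276-316 weeks

Base offense level for reckless endangerment: 20.
R1 applies: 20 + 3 = 23.
R2 applies: 23 − 1 = 22.
R3 applies: 22 − 2 = 20.
R4 applies: 20 + 2 = 22.
R5 applies: 22 + 2 = 24.
R6 applies (level before this adjustment is 24 ≥ 19, so +3): 24 + 3 = 27.
Level 27 exceeds the maximum of 26; capped at 26.
Final offense level: 26.
Criminal history: 9 prior points → Category III (6-12).
Level 26 falls in the 21-26 band.
Grid: Level 21-26 × Category III = 276-316 weeks.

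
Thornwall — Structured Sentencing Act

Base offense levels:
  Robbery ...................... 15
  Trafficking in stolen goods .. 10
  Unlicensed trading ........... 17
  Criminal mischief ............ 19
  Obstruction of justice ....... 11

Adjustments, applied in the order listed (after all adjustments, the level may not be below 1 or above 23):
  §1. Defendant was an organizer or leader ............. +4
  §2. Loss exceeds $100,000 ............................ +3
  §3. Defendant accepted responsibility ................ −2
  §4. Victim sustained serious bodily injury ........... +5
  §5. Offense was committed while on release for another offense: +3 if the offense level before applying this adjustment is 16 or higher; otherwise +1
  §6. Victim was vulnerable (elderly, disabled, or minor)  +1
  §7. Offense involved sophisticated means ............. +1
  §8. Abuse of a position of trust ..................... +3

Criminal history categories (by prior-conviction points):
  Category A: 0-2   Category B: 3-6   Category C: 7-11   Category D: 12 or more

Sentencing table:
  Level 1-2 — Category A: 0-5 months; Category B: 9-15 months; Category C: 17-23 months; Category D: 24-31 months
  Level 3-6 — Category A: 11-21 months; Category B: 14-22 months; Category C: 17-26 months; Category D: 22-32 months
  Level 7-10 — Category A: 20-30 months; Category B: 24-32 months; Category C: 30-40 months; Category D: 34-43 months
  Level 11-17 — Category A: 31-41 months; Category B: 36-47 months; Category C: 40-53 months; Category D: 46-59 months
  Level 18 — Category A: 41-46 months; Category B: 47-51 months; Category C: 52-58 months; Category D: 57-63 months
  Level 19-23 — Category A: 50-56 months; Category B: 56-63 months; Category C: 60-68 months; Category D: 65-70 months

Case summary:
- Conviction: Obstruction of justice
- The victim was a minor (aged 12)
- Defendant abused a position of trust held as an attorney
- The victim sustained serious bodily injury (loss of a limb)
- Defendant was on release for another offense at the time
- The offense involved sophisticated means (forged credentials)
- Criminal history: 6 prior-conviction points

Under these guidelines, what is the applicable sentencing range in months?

56-63 months

Base offense level for obstruction of justice: 11.
§1 does not apply.
§3 does not apply.
§4 applies: 11 + 5 = 16.
§5 applies (level before this adjustment is 16 ≥ 16, so +3): 16 + 3 = 19.
§6 applies: 19 + 1 = 20.
§7 applies: 20 + 1 = 21.
§8 applies: 21 + 3 = 24.
Level 24 exceeds the maximum of 23; capped at 23.
Final offense level: 23.
Criminal history: 6 prior points → Category B (3-6).
Level 23 falls in the 19-23 band.
Grid: Level 19-23 × Category B = 56-63 months.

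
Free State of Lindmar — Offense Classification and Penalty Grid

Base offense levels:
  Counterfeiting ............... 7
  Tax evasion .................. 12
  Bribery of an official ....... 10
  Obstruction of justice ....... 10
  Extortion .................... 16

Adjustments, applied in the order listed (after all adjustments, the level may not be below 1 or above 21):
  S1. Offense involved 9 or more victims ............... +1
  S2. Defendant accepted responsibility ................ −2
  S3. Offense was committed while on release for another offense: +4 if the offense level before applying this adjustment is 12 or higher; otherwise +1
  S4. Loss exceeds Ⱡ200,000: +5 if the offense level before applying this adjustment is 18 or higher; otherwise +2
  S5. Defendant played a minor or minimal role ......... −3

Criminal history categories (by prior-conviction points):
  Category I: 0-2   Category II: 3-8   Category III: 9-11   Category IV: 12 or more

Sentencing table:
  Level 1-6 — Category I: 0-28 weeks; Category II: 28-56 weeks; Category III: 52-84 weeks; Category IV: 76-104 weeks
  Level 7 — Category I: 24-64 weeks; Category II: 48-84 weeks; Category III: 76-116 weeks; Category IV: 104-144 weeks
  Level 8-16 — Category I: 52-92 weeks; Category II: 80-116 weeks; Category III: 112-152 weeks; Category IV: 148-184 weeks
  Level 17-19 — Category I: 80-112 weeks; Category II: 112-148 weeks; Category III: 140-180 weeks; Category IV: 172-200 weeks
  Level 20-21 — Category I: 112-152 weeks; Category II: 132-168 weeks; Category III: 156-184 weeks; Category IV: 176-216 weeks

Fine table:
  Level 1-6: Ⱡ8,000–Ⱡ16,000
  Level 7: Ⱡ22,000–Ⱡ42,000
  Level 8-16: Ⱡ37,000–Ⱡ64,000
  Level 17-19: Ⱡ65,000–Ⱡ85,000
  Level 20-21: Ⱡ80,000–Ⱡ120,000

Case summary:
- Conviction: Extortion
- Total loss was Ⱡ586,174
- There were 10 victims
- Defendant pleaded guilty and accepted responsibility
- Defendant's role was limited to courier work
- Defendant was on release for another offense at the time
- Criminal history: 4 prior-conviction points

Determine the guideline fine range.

Base offense level for extortion: 16.
S1 applies: 16 + 1 = 17.
S2 applies: 17 − 2 = 15.
S3 applies (level before this adjustment is 15 ≥ 12, so +4): 15 + 4 = 19.
S4 applies (level before this adjustment is 19 ≥ 18, so +5): 19 + 5 = 24.
S5 applies: 24 − 3 = 21.
Final offense level: 21.
Level 21 falls in the 20-21 band.
Fine table: Level 20-21 → Ⱡ80,000–Ⱡ120,000.

Ⱡ80,000–Ⱡ120,000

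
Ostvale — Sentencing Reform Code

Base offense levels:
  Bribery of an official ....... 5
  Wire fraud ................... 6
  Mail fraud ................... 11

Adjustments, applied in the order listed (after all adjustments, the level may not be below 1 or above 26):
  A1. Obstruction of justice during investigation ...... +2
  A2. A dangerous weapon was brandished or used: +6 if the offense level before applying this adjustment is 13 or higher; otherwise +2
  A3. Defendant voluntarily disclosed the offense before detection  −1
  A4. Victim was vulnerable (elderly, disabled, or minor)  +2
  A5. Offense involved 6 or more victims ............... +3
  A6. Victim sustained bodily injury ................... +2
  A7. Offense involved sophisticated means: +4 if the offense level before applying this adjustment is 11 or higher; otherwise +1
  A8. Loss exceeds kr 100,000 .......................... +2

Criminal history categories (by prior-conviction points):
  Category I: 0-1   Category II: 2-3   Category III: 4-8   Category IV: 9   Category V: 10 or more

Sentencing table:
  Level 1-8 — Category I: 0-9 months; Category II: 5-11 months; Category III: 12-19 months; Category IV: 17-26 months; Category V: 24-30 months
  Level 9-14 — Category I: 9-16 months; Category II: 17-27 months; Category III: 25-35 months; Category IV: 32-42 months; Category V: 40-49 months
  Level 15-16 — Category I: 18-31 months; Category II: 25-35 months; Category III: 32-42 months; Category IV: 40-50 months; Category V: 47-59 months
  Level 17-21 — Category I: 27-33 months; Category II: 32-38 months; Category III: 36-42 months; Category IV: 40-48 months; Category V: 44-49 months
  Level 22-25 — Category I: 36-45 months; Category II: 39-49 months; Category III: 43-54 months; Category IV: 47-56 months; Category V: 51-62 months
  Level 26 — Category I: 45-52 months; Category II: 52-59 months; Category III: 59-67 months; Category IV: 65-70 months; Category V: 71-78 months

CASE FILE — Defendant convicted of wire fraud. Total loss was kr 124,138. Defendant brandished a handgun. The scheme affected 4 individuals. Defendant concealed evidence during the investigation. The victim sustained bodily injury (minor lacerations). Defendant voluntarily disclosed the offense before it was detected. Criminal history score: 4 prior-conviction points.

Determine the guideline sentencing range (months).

Base offense level for wire fraud: 6.
A1 applies: 6 + 2 = 8.
A2 applies (level before this adjustment is 8 < 13, so +2): 8 + 2 = 10.
A3 applies: 10 − 1 = 9.
A4 does not apply.
A5 does not apply.
A6 applies: 9 + 2 = 11.
A7 does not apply.
A8 applies: 11 + 2 = 13.
Final offense level: 13.
Criminal history: 4 prior points → Category III (4-8).
Level 13 falls in the 9-14 band.
Grid: Level 9-14 × Category III = 25-35 months.

25-35 months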